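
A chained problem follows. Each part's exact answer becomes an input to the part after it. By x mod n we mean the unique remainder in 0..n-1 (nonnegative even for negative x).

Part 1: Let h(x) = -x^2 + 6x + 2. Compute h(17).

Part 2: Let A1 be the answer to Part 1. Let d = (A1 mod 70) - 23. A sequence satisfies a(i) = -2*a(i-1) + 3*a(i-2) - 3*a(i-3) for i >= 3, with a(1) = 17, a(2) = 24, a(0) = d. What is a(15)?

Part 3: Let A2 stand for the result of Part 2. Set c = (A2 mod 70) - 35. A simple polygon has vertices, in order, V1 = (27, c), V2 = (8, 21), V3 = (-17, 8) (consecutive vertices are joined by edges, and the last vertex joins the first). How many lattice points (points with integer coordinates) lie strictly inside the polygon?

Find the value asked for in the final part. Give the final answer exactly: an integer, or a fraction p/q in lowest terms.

Part 1: -1*(17)^2 + 6*(17)^1 + 2 = (-289) + (102) + (2) = -185; answer -185
Part 2: A1 = -185; d = 2; a(3) = -2*(24) + 3*(17) - 3*(2) = -3; iterating: a(3)=-3, a(4)=27, a(5)=-135, a(6)=360, a(7)=-1206, a(8)=3897, a(9)=-12492, a(10)=40293, a(11)=-129753, a(12)=417861, a(13)=-1345860, a(14)=4334562, a(15)=-13960287; answer -13960287
Part 3: A2 = -13960287; c = -12; cross terms: (27*21 - 8*-12)=663, (8*8 - -17*21)=421, (-17*-12 - 27*8)=-12; twice the area = |1072| = 1072; area = 536; boundary points = 1 + 1 + 4 = 6; strictly interior points = area - boundary/2 + 1 = 534; answer 534

534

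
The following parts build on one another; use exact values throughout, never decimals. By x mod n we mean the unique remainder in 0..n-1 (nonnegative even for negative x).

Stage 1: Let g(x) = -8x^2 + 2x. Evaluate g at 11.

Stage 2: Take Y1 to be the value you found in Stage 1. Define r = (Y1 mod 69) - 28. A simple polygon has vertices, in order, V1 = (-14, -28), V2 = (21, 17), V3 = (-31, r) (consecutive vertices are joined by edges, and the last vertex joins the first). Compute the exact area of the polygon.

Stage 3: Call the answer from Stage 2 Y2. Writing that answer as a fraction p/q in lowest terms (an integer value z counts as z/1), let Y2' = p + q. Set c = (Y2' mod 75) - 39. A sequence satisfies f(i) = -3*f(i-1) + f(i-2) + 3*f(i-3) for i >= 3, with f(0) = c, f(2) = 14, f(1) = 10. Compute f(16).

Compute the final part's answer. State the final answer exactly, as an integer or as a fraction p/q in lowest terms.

Stage 1: -8*(11)^2 + 2*(11)^1 = (-968) + (22) = -946; answer -946
Stage 2: Y1 = -946; r = -8; cross terms: (-14*17 - 21*-28)=350, (21*-8 - -31*17)=359, (-31*-28 - -14*-8)=756; twice the area = |1465| = 1465; area = 1465/2; answer 1465/2
Stage 3: Y2 = 1465/2; threaded value p + q = 1467; c = 3; f(3) = -3*(14) + 1*(10) + 3*(3) = -23; iterating: f(3)=-23, f(4)=113, f(5)=-320, f(6)=1004, f(7)=-2993, f(8)=9023, f(9)=-27050, f(10)=81194, f(11)=-243563, f(12)=730733, f(13)=-2192180, f(14)=6576584, f(15)=-19729733, f(16)=59189243; answer 59189243

59189243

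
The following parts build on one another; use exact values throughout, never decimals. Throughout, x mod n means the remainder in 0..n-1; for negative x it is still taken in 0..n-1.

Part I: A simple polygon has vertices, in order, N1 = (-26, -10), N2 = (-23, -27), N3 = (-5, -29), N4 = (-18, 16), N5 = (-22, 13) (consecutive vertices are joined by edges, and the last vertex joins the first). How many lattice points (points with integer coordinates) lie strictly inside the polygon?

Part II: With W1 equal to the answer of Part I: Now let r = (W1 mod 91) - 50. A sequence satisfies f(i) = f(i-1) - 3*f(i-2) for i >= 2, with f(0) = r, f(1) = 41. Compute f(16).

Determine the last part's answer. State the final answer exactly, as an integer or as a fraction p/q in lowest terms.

93227

Part I: cross terms: (-26*-27 - -23*-10)=472, (-23*-29 - -5*-27)=532, (-5*16 - -18*-29)=-602, (-18*13 - -22*16)=118, (-22*-10 - -26*13)=558; twice the area = |1078| = 1078; area = 539; boundary points = 1 + 2 + 1 + 1 + 1 = 6; strictly interior points = area - boundary/2 + 1 = 537; answer 537
Part II: W1 = 537; r = 32; f(2) = 1*(41) - 3*(32) = -55; iterating: f(2)=-55, f(3)=-178, f(4)=-13, f(5)=521, f(6)=560, f(7)=-1003, f(8)=-2683, f(9)=326, f(10)=8375, f(11)=7397, f(12)=-17728, f(13)=-39919, f(14)=13265, f(15)=133022, f(16)=93227; answer 93227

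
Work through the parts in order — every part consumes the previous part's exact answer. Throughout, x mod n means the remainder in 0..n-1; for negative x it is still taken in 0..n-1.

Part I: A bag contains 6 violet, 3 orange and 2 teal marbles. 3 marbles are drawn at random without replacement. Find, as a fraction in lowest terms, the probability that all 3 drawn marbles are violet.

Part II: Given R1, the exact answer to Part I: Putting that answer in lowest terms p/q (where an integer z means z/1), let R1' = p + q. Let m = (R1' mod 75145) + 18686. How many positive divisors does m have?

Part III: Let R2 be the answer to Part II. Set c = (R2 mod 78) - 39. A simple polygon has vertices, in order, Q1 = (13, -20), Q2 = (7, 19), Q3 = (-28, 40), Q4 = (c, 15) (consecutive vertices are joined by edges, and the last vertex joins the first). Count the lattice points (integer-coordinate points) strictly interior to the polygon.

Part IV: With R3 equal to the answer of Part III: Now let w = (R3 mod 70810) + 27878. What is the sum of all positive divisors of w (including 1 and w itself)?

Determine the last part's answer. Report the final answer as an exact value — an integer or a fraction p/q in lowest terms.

29154

Part I: total draws C(11,3) = 165; favorable C(6,3) = 20; P = 4/33; answer 4/33
Part II: R1 = 4/33; threaded value p + q = 37; m = 18723; 18723 = 3 * 79^2; number of divisors = (1+1) * (2+1) = 6; answer 6
Part III: R2 = 6; c = -33; cross terms: (13*19 - 7*-20)=387, (7*40 - -28*19)=812, (-28*15 - -33*40)=900, (-33*-20 - 13*15)=465; twice the area = |2564| = 2564; area = 1282; boundary points = 3 + 7 + 5 + 1 = 16; strictly interior points = area - boundary/2 + 1 = 1275; answer 1275
Part IV: R3 = 1275; w = 29153; 29153 is prime, so its only divisors are 1 and 29153; sigma = 1 + 29153 = 29154; answer 29154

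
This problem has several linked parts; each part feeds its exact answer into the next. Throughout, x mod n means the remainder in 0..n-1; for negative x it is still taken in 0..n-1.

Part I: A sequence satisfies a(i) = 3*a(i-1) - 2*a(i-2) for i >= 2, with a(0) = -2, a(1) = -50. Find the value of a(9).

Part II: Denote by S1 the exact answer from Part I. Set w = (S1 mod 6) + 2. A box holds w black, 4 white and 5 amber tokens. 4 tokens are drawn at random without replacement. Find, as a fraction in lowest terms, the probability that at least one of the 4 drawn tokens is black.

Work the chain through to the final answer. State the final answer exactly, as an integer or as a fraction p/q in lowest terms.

59/65

Part I: a(2) = 3*(-50) - 2*(-2) = -146; iterating: a(2)=-146, a(3)=-338, a(4)=-722, a(5)=-1490, a(6)=-3026, a(7)=-6098, a(8)=-12242, a(9)=-24530; answer -24530
Part II: S1 = -24530; w = 6; total draws C(15,4) = 1365; complement C(9,4) = 126; favorable 1365 - 126 = 1239; P = 59/65; answer 59/65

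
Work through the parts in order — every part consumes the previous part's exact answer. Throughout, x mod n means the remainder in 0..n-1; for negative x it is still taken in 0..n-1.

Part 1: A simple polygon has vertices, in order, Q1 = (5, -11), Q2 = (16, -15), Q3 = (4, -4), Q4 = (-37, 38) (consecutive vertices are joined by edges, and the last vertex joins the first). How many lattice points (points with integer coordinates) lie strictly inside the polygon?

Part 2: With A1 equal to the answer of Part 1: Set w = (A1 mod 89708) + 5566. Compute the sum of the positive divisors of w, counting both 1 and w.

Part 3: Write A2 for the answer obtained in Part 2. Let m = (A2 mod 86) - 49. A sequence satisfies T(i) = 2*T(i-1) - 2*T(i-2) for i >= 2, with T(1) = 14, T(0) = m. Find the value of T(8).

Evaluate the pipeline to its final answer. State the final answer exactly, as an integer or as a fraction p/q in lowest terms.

Part 1: cross terms: (5*-15 - 16*-11)=101, (16*-4 - 4*-15)=-4, (4*38 - -37*-4)=4, (-37*-11 - 5*38)=217; twice the area = |318| = 318; area = 159; boundary points = 1 + 1 + 1 + 7 = 10; strictly interior points = area - boundary/2 + 1 = 155; answer 155
Part 2: A1 = 155; w = 5721; 5721 = 3 * 1907; sigma = (1 + 3) * (1 + 1907) = 4 * 1908 = 7632; answer 7632
Part 3: A2 = 7632; m = 15; T(2) = 2*(14) - 2*(15) = -2; iterating: T(2)=-2, T(3)=-32, T(4)=-60, T(5)=-56, T(6)=8, T(7)=128, T(8)=240; answer 240

240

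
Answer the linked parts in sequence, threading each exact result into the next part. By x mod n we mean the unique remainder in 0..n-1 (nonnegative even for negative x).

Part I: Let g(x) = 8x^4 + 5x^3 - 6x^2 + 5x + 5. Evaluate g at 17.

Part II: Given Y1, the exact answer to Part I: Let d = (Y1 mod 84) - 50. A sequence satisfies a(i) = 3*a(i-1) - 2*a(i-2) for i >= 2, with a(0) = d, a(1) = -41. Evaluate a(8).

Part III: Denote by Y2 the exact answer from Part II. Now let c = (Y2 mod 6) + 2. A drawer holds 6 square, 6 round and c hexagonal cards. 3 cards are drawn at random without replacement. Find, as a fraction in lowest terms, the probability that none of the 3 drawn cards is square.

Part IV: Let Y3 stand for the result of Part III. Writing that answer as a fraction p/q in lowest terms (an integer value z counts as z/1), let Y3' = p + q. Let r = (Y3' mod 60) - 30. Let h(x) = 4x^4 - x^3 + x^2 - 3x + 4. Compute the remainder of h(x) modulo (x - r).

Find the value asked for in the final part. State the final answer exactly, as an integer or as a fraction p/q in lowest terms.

116653

Part I: 8*(17)^4 + 5*(17)^3 - 6*(17)^2 + 5*(17)^1 + 5 = (668168) + (24565) + (-1734) + (85) + (5) = 691089; answer 691089
Part II: Y1 = 691089; d = -29; a(2) = 3*(-41) - 2*(-29) = -65; iterating: a(2)=-65, a(3)=-113, a(4)=-209, a(5)=-401, a(6)=-785, a(7)=-1553, a(8)=-3089; answer -3089
Part III: Y2 = -3089; c = 3; total draws C(15,3) = 455; favorable C(9,3) = 84; P = 12/65; answer 12/65
Part IV: Y3 = 12/65; threaded value p + q = 77; r = -13; remainder = value at the root: 4*(-13)^4 - 1*(-13)^3 + 1*(-13)^2 - 3*(-13)^1 + 4 = (114244) + (2197) + (169) + (39) + (4) = 116653; answer 116653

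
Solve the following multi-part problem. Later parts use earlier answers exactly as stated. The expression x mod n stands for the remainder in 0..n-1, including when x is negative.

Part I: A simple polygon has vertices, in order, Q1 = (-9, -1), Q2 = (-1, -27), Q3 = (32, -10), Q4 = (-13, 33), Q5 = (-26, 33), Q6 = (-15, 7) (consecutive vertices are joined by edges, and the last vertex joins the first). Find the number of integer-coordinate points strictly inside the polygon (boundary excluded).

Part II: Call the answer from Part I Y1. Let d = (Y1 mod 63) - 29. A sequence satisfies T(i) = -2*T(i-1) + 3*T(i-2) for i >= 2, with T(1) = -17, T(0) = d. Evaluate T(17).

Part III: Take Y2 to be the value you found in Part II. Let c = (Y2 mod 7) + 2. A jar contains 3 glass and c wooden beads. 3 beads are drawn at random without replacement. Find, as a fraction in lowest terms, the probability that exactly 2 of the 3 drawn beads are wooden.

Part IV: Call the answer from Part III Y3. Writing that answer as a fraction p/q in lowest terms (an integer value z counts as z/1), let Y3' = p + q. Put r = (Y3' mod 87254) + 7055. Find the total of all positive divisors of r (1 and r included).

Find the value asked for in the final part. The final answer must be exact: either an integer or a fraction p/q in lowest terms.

Part I: cross terms: (-9*-27 - -1*-1)=242, (-1*-10 - 32*-27)=874, (32*33 - -13*-10)=926, (-13*33 - -26*33)=429, (-26*7 - -15*33)=313, (-15*-1 - -9*7)=78; twice the area = |2862| = 2862; area = 1431; boundary points = 2 + 1 + 1 + 13 + 1 + 2 = 20; strictly interior points = area - boundary/2 + 1 = 1422; answer 1422
Part II: Y1 = 1422; d = 7; T(2) = -2*(-17) + 3*(7) = 55; iterating: T(2)=55, T(3)=-161, T(4)=487, T(5)=-1457, T(6)=4375, T(7)=-13121, T(8)=39367, T(9)=-118097, T(10)=354295, T(11)=-1062881, T(12)=3188647, T(13)=-9565937, T(14)=28697815, T(15)=-86093441, T(16)=258280327, T(17)=-774840977; answer -774840977
Part III: Y2 = -774840977; c = 8; total draws C(11,3) = 165; favorable C(8,2)*C(3,1) = 84; P = 28/55; answer 28/55
Part IV: Y3 = 28/55; threaded value p + q = 83; r = 7138; 7138 = 2 * 43 * 83; sigma = (1 + 2) * (1 + 43) * (1 + 83) = 3 * 44 * 84 = 11088; answer 11088

11088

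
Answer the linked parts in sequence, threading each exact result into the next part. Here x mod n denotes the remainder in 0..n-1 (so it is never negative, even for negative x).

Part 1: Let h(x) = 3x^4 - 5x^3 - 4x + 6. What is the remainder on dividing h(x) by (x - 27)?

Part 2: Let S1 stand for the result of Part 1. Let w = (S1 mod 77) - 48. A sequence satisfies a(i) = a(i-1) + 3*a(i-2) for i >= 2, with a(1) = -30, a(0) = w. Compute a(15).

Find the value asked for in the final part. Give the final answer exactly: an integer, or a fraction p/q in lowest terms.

-6574428

Part 1: remainder = value at the root: 3*(27)^4 - 5*(27)^3 - 4*(27)^1 + 6 = (1594323) + (-98415) + (-108) + (6) = 1495806; answer 1495806
Part 2: S1 = 1495806; w = -44; a(2) = 1*(-30) + 3*(-44) = -162; iterating: a(2)=-162, a(3)=-252, a(4)=-738, a(5)=-1494, a(6)=-3708, a(7)=-8190, a(8)=-19314, a(9)=-43884, a(10)=-101826, a(11)=-233478, a(12)=-538956, a(13)=-1239390, a(14)=-2856258, a(15)=-6574428; answer -6574428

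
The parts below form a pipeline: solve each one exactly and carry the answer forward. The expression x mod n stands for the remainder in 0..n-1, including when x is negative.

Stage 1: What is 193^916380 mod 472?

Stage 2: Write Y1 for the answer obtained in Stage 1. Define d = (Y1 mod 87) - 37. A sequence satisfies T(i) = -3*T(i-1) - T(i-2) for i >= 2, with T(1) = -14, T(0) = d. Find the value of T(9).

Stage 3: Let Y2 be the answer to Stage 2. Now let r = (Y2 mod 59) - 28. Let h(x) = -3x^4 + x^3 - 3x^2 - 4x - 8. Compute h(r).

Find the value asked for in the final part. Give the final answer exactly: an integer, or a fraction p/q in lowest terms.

-7043

Stage 1: squarings mod 472: 193^1=193, 193^2=433, 193^4=105, 193^8=169, 193^16=241, 193^32=25, 193^64=153, 193^128=281, 193^256=137, 193^512=361, 193^1024=49, 193^2048=41, 193^4096=265, 193^8192=369, 193^16384=225, 193^32768=121, 193^65536=9, 193^131072=81, 193^262144=425, 193^524288=321; 193^916380 = 193^4 * 193^8 * 193^16 * 193^128 * 193^256 * 193^512 * 193^2048 * 193^4096 * 193^8192 * 193^16384 * 193^32768 * 193^65536 * 193^262144 * 193^524288 = 49 (mod 472); answer 49
Stage 2: Y1 = 49; d = 12; T(2) = -3*(-14) - 1*(12) = 30; iterating: T(2)=30, T(3)=-76, T(4)=198, T(5)=-518, T(6)=1356, T(7)=-3550, T(8)=9294, T(9)=-24332; answer -24332
Stage 3: Y2 = -24332; r = 7; -3*(7)^4 + 1*(7)^3 - 3*(7)^2 - 4*(7)^1 - 8 = (-7203) + (343) + (-147) + (-28) + (-8) = -7043; answer -7043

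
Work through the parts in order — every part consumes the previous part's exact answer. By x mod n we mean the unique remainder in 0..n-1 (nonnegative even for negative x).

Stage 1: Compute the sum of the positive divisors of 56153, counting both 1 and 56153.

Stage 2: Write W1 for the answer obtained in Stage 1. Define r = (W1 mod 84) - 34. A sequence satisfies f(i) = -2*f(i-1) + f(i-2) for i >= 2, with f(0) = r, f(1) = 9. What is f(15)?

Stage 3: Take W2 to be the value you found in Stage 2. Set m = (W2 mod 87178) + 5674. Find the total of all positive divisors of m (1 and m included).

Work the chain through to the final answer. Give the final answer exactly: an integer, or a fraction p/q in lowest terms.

54000

Stage 1: 56153 = 233 * 241; sigma = (1 + 233) * (1 + 241) = 234 * 242 = 56628; answer 56628
Stage 2: W1 = 56628; r = -22; f(2) = -2*(9) + 1*(-22) = -40; iterating: f(2)=-40, f(3)=89, f(4)=-218, f(5)=525, f(6)=-1268, f(7)=3061, f(8)=-7390, f(9)=17841, f(10)=-43072, f(11)=103985, f(12)=-251042, f(13)=606069, f(14)=-1463180, f(15)=3532429; answer 3532429
Stage 3: W2 = 3532429; m = 50983; 50983 = 17 * 2999; sigma = (1 + 17) * (1 + 2999) = 18 * 3000 = 54000; answer 54000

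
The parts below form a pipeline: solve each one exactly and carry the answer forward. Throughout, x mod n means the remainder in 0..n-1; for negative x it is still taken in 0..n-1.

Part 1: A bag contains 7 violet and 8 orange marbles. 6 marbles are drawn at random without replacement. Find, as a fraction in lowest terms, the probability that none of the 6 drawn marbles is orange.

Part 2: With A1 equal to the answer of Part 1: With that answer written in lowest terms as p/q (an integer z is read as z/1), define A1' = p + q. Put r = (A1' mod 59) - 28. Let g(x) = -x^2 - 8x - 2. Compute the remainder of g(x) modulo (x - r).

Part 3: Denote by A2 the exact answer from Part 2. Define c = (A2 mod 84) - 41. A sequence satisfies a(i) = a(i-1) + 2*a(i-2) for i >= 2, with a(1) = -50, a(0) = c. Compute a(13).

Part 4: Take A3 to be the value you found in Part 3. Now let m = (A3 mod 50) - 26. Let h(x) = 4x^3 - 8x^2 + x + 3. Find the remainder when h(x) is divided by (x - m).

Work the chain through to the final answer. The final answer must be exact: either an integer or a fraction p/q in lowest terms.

-1155

Part 1: total draws C(15,6) = 5005; favorable C(7,6) = 7; P = 1/715; answer 1/715
Part 2: A1 = 1/715; threaded value p + q = 716; r = -20; remainder = value at the root: -1*(-20)^2 - 8*(-20)^1 - 2 = (-400) + (160) + (-2) = -242; answer -242
Part 3: A2 = -242; c = -31; a(2) = 1*(-50) + 2*(-31) = -112; iterating: a(2)=-112, a(3)=-212, a(4)=-436, a(5)=-860, a(6)=-1732, a(7)=-3452, a(8)=-6916, a(9)=-13820, a(10)=-27652, a(11)=-55292, a(12)=-110596, a(13)=-221180; answer -221180
Part 4: A3 = -221180; m = -6; remainder = value at the root: 4*(-6)^3 - 8*(-6)^2 + 1*(-6)^1 + 3 = (-864) + (-288) + (-6) + (3) = -1155; answer -1155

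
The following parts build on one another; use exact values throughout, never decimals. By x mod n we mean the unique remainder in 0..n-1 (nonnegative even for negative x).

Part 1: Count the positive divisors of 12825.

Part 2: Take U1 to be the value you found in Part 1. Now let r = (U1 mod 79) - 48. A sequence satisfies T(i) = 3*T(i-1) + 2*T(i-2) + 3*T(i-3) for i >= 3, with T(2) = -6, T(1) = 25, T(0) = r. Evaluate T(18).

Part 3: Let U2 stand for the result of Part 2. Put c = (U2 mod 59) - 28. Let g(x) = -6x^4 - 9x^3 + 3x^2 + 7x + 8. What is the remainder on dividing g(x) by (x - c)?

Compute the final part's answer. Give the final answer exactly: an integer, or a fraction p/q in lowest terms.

-2577

Part 1: 12825 = 3^3 * 5^2 * 19; number of divisors = (3+1) * (2+1) * (1+1) = 24; answer 24
Part 2: U1 = 24; r = -24; T(3) = 3*(-6) + 2*(25) + 3*(-24) = -40; iterating: T(3)=-40, T(4)=-57, T(5)=-269, T(6)=-1041, T(7)=-3832, T(8)=-14385, T(9)=-53942, T(10)=-202092, T(11)=-757315, T(12)=-2837955, T(13)=-10634771, T(14)=-39852168, T(15)=-149339911, T(16)=-559628382, T(17)=-2097121472, T(18)=-7858640913; answer -7858640913
Part 3: U2 = -7858640913; c = -5; remainder = value at the root: -6*(-5)^4 - 9*(-5)^3 + 3*(-5)^2 + 7*(-5)^1 + 8 = (-3750) + (1125) + (75) + (-35) + (8) = -2577; answer -2577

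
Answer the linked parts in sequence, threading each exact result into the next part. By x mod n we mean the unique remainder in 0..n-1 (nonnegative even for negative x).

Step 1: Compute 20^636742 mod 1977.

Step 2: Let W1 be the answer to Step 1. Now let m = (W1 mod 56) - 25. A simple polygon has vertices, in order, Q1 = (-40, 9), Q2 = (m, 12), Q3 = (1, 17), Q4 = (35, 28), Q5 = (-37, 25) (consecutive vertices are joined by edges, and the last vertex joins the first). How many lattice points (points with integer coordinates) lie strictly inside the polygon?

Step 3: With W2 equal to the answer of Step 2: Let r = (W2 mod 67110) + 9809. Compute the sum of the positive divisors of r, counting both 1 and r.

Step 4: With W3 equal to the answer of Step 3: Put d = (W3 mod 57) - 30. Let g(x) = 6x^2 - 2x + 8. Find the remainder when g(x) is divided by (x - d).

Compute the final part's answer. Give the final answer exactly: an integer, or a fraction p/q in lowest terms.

Step 1: squarings mod 1977: 20^1=20, 20^2=400, 20^4=1840, 20^8=976, 20^16=1639, 20^32=1555, 20^64=154, 20^128=1969, 20^256=64, 20^512=142, 20^1024=394, 20^2048=1030, 20^4096=1228, 20^8192=1510, 20^16384=619, 20^32768=1600, 20^65536=1762, 20^131072=754, 20^262144=1117, 20^524288=202; 20^636742 = 20^2 * 20^4 * 20^64 * 20^256 * 20^512 * 20^1024 * 20^4096 * 20^8192 * 20^32768 * 20^65536 * 20^524288 = 1054 (mod 1977); answer 1054
Step 2: W1 = 1054; m = 21; cross terms: (-40*12 - 21*9)=-669, (21*17 - 1*12)=345, (1*28 - 35*17)=-567, (35*25 - -37*28)=1911, (-37*9 - -40*25)=667; twice the area = |1687| = 1687; area = 1687/2; boundary points = 1 + 5 + 1 + 3 + 1 = 11; strictly interior points = area - boundary/2 + 1 = 839; answer 839
Step 3: W2 = 839; r = 10648; 10648 = 2^3 * 11^3; sigma = (1 + 2 + 4 + 8) * (1 + 11 + 121 + 1331) = 15 * 1464 = 21960; answer 21960
Step 4: W3 = 21960; d = -15; remainder = value at the root: 6*(-15)^2 - 2*(-15)^1 + 8 = (1350) + (30) + (8) = 1388; answer 1388

1388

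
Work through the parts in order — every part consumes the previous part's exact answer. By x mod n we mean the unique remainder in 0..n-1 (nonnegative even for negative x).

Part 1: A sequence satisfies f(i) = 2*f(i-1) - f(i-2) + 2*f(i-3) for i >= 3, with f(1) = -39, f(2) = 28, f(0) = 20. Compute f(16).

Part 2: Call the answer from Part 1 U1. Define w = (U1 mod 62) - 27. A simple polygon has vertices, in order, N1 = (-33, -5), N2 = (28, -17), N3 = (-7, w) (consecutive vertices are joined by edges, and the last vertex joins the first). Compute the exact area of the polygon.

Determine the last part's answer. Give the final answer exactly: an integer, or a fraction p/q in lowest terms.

766

Part 1: f(3) = 2*(28) - 1*(-39) + 2*(20) = 135; iterating: f(3)=135, f(4)=164, f(5)=249, f(6)=604, f(7)=1287, f(8)=2468, f(9)=4857, f(10)=9820, f(11)=19719, f(12)=39332, f(13)=78585, f(14)=157276, f(15)=314631, f(16)=629156; answer 629156
Part 2: U1 = 629156; w = 15; cross terms: (-33*-17 - 28*-5)=701, (28*15 - -7*-17)=301, (-7*-5 - -33*15)=530; twice the area = |1532| = 1532; area = 766; answer 766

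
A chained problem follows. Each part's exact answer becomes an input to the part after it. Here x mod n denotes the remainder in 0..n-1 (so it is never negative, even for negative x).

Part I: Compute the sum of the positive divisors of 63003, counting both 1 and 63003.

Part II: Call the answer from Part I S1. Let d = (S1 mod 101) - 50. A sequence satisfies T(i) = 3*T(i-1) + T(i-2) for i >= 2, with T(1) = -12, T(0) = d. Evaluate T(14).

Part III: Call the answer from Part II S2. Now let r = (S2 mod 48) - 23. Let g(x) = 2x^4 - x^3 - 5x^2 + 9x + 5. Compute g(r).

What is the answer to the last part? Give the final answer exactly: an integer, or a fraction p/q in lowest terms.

8317

Part I: 63003 = 3 * 21001; sigma = (1 + 3) * (1 + 21001) = 4 * 21002 = 84008; answer 84008
Part II: S1 = 84008; d = 27; T(2) = 3*(-12) + 1*(27) = -9; iterating: T(2)=-9, T(3)=-39, T(4)=-126, T(5)=-417, T(6)=-1377, T(7)=-4548, T(8)=-15021, T(9)=-49611, T(10)=-163854, T(11)=-541173, T(12)=-1787373, T(13)=-5903292, T(14)=-19497249; answer -19497249
Part III: S2 = -19497249; r = -8; 2*(-8)^4 - 1*(-8)^3 - 5*(-8)^2 + 9*(-8)^1 + 5 = (8192) + (512) + (-320) + (-72) + (5) = 8317; answer 8317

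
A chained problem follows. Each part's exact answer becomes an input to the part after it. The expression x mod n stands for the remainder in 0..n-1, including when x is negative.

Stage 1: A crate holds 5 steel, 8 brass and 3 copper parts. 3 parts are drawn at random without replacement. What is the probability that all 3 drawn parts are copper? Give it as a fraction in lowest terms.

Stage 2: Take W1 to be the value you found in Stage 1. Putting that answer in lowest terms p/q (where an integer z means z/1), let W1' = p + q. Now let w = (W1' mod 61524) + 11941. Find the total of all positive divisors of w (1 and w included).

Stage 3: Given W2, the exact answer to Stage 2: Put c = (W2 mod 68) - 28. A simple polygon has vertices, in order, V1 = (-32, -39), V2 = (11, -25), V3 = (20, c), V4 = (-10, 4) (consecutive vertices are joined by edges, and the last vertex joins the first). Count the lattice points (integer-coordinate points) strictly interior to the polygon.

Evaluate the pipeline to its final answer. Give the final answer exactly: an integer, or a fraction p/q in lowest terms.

Stage 1: total draws C(16,3) = 560; favorable C(3,3) = 1; P = 1/560; answer 1/560
Stage 2: W1 = 1/560; threaded value p + q = 561; w = 12502; 12502 = 2 * 7 * 19 * 47; sigma = (1 + 2) * (1 + 7) * (1 + 19) * (1 + 47) = 3 * 8 * 20 * 48 = 23040; answer 23040
Stage 3: W2 = 23040; c = 28; cross terms: (-32*-25 - 11*-39)=1229, (11*28 - 20*-25)=808, (20*4 - -10*28)=360, (-10*-39 - -32*4)=518; twice the area = |2915| = 2915; area = 2915/2; boundary points = 1 + 1 + 6 + 1 = 9; strictly interior points = area - boundary/2 + 1 = 1454; answer 1454

1454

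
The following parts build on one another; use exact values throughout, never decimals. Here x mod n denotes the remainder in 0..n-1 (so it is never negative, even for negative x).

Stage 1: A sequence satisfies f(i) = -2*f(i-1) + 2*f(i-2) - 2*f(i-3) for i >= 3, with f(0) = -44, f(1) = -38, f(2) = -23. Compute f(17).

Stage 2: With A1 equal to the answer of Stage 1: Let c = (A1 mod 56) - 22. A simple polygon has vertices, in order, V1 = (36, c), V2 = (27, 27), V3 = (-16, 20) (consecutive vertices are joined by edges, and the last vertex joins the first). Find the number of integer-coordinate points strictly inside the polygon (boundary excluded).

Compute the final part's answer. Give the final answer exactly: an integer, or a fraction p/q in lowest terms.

220

Stage 1: f(3) = -2*(-23) + 2*(-38) - 2*(-44) = 58; iterating: f(3)=58, f(4)=-86, f(5)=334, f(6)=-956, f(7)=2752, f(8)=-8084, f(9)=23584, f(10)=-68840, f(11)=201016, f(12)=-586880, f(13)=1713472, f(14)=-5002736, f(15)=14606176, f(16)=-42644768, f(17)=124507360; answer 124507360
Stage 2: A1 = 124507360; c = 18; cross terms: (36*27 - 27*18)=486, (27*20 - -16*27)=972, (-16*18 - 36*20)=-1008; twice the area = |450| = 450; area = 225; boundary points = 9 + 1 + 2 = 12; strictly interior points = area - boundary/2 + 1 = 220; answer 220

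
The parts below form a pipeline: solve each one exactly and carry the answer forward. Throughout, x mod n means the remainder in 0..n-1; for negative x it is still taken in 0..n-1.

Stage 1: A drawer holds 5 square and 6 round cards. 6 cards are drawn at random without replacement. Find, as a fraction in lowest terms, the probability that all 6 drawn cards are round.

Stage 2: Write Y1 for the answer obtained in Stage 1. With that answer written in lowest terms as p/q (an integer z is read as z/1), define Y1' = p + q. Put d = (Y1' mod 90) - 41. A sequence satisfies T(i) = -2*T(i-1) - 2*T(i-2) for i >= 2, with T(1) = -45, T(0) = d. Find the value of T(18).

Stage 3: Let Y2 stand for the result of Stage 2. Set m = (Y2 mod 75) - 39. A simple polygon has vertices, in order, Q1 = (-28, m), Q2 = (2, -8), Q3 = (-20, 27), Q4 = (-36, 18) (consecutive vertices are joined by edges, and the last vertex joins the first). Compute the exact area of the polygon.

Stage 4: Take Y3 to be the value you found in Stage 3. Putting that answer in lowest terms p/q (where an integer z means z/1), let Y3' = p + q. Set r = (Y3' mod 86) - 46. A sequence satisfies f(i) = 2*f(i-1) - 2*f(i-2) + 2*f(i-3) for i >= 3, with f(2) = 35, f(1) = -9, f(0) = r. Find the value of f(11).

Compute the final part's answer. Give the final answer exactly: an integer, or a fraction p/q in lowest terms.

Stage 1: total draws C(11,6) = 462; favorable C(6,6) = 1; P = 1/462; answer 1/462
Stage 2: Y1 = 1/462; threaded value p + q = 463; d = -28; T(2) = -2*(-45) - 2*(-28) = 146; iterating: T(2)=146, T(3)=-202, T(4)=112, T(5)=180, T(6)=-584, T(7)=808, T(8)=-448, T(9)=-720, T(10)=2336, T(11)=-3232, T(12)=1792, T(13)=2880, T(14)=-9344, T(15)=12928, T(16)=-7168, T(17)=-11520, T(18)=37376; answer 37376
Stage 3: Y2 = 37376; m = -13; cross terms: (-28*-8 - 2*-13)=250, (2*27 - -20*-8)=-106, (-20*18 - -36*27)=612, (-36*-13 - -28*18)=972; twice the area = |1728| = 1728; area = 864; answer 864
Stage 4: Y3 = 864; threaded value p + q = 865; r = -41; f(3) = 2*(35) - 2*(-9) + 2*(-41) = 6; iterating: f(3)=6, f(4)=-76, f(5)=-94, f(6)=-24, f(7)=-12, f(8)=-164, f(9)=-352, f(10)=-400, f(11)=-424; answer -424

-424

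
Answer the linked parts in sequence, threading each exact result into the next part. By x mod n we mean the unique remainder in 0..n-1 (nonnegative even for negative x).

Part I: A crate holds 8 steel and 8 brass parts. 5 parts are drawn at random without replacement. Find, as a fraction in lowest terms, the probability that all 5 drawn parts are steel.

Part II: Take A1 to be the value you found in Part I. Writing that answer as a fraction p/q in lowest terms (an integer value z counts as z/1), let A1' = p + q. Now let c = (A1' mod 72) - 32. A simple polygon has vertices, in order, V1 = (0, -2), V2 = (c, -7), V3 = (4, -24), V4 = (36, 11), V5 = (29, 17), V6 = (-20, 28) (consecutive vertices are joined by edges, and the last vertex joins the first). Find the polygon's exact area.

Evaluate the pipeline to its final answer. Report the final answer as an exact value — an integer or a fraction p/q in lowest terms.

2971/2

Part I: total draws C(16,5) = 4368; favorable C(8,5) = 56; P = 1/78; answer 1/78
Part II: A1 = 1/78; threaded value p + q = 79; c = -25; cross terms: (0*-7 - -25*-2)=-50, (-25*-24 - 4*-7)=628, (4*11 - 36*-24)=908, (36*17 - 29*11)=293, (29*28 - -20*17)=1152, (-20*-2 - 0*28)=40; twice the area = |2971| = 2971; area = 2971/2; answer 2971/2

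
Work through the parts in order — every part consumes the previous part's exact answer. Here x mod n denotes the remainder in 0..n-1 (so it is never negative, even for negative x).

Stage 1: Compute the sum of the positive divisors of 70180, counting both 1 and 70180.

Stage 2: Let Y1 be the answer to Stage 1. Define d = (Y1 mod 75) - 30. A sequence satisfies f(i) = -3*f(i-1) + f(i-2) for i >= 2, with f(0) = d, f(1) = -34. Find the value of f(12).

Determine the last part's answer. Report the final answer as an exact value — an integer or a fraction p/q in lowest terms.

Stage 1: 70180 = 2^2 * 5 * 11^2 * 29; sigma = (1 + 2 + 4) * (1 + 5) * (1 + 11 + 121) * (1 + 29) = 7 * 6 * 133 * 30 = 167580; answer 167580
Stage 2: Y1 = 167580; d = 0; f(2) = -3*(-34) + 1*(0) = 102; iterating: f(2)=102, f(3)=-340, f(4)=1122, f(5)=-3706, f(6)=12240, f(7)=-40426, f(8)=133518, f(9)=-440980, f(10)=1456458, f(11)=-4810354, f(12)=15887520; answer 15887520

15887520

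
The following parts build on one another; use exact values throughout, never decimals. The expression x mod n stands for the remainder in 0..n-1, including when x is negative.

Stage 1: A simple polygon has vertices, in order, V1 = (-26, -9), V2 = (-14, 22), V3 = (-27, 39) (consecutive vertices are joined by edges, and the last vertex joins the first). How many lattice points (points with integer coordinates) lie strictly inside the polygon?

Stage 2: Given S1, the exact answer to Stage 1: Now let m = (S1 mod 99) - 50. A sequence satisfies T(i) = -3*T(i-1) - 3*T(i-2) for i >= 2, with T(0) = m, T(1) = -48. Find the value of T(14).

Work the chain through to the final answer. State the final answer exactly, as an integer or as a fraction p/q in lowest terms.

Stage 1: cross terms: (-26*22 - -14*-9)=-698, (-14*39 - -27*22)=48, (-27*-9 - -26*39)=1257; twice the area = |607| = 607; area = 607/2; boundary points = 1 + 1 + 1 = 3; strictly interior points = area - boundary/2 + 1 = 303; answer 303
Stage 2: S1 = 303; m = -44; T(2) = -3*(-48) - 3*(-44) = 276; iterating: T(2)=276, T(3)=-684, T(4)=1224, T(5)=-1620, T(6)=1188, T(7)=1296, T(8)=-7452, T(9)=18468, T(10)=-33048, T(11)=43740, T(12)=-32076, T(13)=-34992, T(14)=201204; answer 201204

201204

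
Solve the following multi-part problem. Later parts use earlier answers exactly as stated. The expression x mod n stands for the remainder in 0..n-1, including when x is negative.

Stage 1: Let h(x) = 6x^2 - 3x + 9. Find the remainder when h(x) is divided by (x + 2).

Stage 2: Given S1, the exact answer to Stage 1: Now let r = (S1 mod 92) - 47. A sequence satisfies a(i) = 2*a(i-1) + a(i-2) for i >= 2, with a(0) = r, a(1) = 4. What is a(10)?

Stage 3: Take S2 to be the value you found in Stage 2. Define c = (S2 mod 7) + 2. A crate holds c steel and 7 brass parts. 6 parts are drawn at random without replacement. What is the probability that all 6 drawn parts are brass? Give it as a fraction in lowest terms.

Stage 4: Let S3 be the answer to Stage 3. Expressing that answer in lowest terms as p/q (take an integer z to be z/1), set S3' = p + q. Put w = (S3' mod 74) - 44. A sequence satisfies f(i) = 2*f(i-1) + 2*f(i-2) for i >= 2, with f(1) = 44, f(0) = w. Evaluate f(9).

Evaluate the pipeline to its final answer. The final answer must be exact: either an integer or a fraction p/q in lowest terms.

Stage 1: remainder = value at the root: 6*(-2)^2 - 3*(-2)^1 + 9 = (24) + (6) + (9) = 39; answer 39
Stage 2: S1 = 39; r = -8; a(2) = 2*(4) + 1*(-8) = 0; iterating: a(2)=0, a(3)=4, a(4)=8, a(5)=20, a(6)=48, a(7)=116, a(8)=280, a(9)=676, a(10)=1632; answer 1632
Stage 3: S2 = 1632; c = 3; total draws C(10,6) = 210; favorable C(7,6) = 7; P = 1/30; answer 1/30
Stage 4: S3 = 1/30; threaded value p + q = 31; w = -13; f(2) = 2*(44) + 2*(-13) = 62; iterating: f(2)=62, f(3)=212, f(4)=548, f(5)=1520, f(6)=4136, f(7)=11312, f(8)=30896, f(9)=84416; answer 84416

84416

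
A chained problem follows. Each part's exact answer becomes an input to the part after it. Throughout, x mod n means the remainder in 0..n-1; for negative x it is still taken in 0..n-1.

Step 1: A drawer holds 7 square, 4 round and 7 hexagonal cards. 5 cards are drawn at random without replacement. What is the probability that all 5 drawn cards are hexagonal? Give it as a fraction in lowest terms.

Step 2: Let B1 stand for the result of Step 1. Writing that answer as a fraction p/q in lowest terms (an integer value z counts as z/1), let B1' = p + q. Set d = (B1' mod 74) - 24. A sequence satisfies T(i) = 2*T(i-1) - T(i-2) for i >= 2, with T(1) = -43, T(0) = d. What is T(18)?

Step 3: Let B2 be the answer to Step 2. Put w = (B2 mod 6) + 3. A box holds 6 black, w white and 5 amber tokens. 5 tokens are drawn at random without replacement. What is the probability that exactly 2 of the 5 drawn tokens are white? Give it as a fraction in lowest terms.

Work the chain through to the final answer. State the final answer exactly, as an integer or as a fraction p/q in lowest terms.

Step 1: total draws C(18,5) = 8568; favorable C(7,5) = 21; P = 1/408; answer 1/408
Step 2: B1 = 1/408; threaded value p + q = 409; d = 15; T(2) = 2*(-43) - 1*(15) = -101; iterating: T(2)=-101, T(3)=-159, T(4)=-217, T(5)=-275, T(6)=-333, T(7)=-391, T(8)=-449, T(9)=-507, T(10)=-565, T(11)=-623, T(12)=-681, T(13)=-739, T(14)=-797, T(15)=-855, T(16)=-913, T(17)=-971, T(18)=-1029; answer -1029
Step 3: B2 = -1029; w = 6; total draws C(17,5) = 6188; favorable C(6,2)*C(11,3) = 2475; P = 2475/6188; answer 2475/6188

2475/6188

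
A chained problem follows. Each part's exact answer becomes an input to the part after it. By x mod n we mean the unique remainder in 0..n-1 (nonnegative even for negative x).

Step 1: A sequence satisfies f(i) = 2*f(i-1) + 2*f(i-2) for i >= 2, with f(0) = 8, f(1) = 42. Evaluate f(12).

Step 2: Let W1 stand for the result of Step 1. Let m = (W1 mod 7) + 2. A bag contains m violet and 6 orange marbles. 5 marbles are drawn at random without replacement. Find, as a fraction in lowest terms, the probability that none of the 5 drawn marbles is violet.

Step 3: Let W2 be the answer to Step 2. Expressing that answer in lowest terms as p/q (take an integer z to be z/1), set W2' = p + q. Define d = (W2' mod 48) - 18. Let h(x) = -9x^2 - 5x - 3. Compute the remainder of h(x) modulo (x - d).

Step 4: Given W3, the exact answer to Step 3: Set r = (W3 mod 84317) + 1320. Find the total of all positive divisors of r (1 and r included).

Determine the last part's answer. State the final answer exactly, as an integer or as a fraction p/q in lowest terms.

213696

Step 1: f(2) = 2*(42) + 2*(8) = 100; iterating: f(2)=100, f(3)=284, f(4)=768, f(5)=2104, f(6)=5744, f(7)=15696, f(8)=42880, f(9)=117152, f(10)=320064, f(11)=874432, f(12)=2388992; answer 2388992
Step 2: W1 = 2388992; m = 6; total draws C(12,5) = 792; favorable C(6,5) = 6; P = 1/132; answer 1/132
Step 3: W2 = 1/132; threaded value p + q = 133; d = 19; remainder = value at the root: -9*(19)^2 - 5*(19)^1 - 3 = (-3249) + (-95) + (-3) = -3347; answer -3347
Step 4: W3 = -3347; r = 82290; 82290 = 2 * 3 * 5 * 13 * 211; sigma = (1 + 2) * (1 + 3) * (1 + 5) * (1 + 13) * (1 + 211) = 3 * 4 * 6 * 14 * 212 = 213696; answer 213696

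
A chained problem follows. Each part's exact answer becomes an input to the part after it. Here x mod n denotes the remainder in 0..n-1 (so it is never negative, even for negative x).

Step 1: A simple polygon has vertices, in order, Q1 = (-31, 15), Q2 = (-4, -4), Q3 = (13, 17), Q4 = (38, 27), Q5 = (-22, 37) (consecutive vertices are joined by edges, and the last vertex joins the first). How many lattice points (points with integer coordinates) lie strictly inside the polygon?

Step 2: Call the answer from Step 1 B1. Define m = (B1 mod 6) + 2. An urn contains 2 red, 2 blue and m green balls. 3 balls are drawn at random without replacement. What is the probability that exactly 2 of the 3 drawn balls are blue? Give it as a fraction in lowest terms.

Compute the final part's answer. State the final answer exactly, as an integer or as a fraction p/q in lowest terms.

Step 1: cross terms: (-31*-4 - -4*15)=184, (-4*17 - 13*-4)=-16, (13*27 - 38*17)=-295, (38*37 - -22*27)=2000, (-22*15 - -31*37)=817; twice the area = |2690| = 2690; area = 1345; boundary points = 1 + 1 + 5 + 10 + 1 = 18; strictly interior points = area - boundary/2 + 1 = 1337; answer 1337
Step 2: B1 = 1337; m = 7; total draws C(11,3) = 165; favorable C(2,2)*C(9,1) = 9; P = 3/55; answer 3/55

3/55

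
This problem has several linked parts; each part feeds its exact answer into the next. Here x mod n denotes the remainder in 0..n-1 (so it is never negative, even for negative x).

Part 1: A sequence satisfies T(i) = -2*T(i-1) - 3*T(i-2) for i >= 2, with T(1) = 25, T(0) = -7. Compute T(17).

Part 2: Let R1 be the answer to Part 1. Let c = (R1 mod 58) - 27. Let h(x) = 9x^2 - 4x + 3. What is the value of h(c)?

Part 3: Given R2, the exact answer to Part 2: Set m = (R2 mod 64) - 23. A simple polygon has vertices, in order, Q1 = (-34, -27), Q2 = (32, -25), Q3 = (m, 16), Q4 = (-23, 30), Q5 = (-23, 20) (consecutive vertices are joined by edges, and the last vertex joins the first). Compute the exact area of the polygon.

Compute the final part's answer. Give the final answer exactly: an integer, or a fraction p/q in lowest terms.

5445/2

Part 1: T(2) = -2*(25) - 3*(-7) = -29; iterating: T(2)=-29, T(3)=-17, T(4)=121, T(5)=-191, T(6)=19, T(7)=535, T(8)=-1127, T(9)=649, T(10)=2083, T(11)=-6113, T(12)=5977, T(13)=6385, T(14)=-30701, T(15)=42247, T(16)=7609, T(17)=-141959; answer -141959
Part 2: R1 = -141959; c = -2; 9*(-2)^2 - 4*(-2)^1 + 3 = (36) + (8) + (3) = 47; answer 47
Part 3: R2 = 47; m = 24; cross terms: (-34*-25 - 32*-27)=1714, (32*16 - 24*-25)=1112, (24*30 - -23*16)=1088, (-23*20 - -23*30)=230, (-23*-27 - -34*20)=1301; twice the area = |5445| = 5445; area = 5445/2; answer 5445/2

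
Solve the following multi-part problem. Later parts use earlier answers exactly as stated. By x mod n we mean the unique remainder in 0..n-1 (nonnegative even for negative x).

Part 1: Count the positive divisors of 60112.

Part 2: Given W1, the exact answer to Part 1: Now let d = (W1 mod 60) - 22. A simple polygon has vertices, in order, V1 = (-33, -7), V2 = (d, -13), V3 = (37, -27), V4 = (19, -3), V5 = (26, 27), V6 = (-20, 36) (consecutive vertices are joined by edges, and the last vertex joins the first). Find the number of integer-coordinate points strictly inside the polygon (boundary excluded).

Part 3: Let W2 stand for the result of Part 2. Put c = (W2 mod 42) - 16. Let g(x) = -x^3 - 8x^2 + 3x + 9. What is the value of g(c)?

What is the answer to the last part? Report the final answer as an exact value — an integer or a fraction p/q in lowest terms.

1539

Part 1: 60112 = 2^4 * 13 * 17^2; number of divisors = (4+1) * (1+1) * (2+1) = 30; answer 30
Part 2: W1 = 30; d = 8; cross terms: (-33*-13 - 8*-7)=485, (8*-27 - 37*-13)=265, (37*-3 - 19*-27)=402, (19*27 - 26*-3)=591, (26*36 - -20*27)=1476, (-20*-7 - -33*36)=1328; twice the area = |4547| = 4547; area = 4547/2; boundary points = 1 + 1 + 6 + 1 + 1 + 1 = 11; strictly interior points = area - boundary/2 + 1 = 2269; answer 2269
Part 3: W2 = 2269; c = -15; -1*(-15)^3 - 8*(-15)^2 + 3*(-15)^1 + 9 = (3375) + (-1800) + (-45) + (9) = 1539; answer 1539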